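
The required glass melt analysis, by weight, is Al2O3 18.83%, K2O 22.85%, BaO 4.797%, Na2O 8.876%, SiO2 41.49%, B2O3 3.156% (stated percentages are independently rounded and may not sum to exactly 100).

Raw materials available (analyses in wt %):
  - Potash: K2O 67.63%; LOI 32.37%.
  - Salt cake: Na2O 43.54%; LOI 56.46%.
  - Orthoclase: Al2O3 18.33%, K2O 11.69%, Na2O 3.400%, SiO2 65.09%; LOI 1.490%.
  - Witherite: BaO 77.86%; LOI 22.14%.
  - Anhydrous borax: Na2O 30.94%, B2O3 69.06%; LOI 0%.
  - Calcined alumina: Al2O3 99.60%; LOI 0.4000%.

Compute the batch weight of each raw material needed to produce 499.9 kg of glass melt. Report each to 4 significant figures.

Batch per 499.9 kg glass melt:
  Potash: 113.8 kg
  Salt cake: 60.79 kg
  Orthoclase: 318.6 kg
  Witherite: 30.80 kg
  Anhydrous borax: 22.85 kg
  Calcined alumina: 35.87 kg
Total batch = 582.7 kg; LOI loss = 82.87 kg; yield = 85.78%

Each numeric step keeps full precision through every step. Intermediates are shown rounded to 4 significant figures as written; each reported result is rounded once only. The derived quantities, including net glass mass, six oxide percentages, ignition loss, yield, the totals, are re-derived starting from the weights on 499.9 kg of glass in full precision as quoted within the problem or the answer.
Target masses of each oxide per 499.9 kg glass melt:
  Al2O3: 18.83% × 499.9 = 94.13 kg
  K2O: 22.85% × 499.9 = 114.2 kg
  BaO: 4.797% × 499.9 = 23.98 kg
  Na2O: 8.876% × 499.9 = 44.37 kg
  SiO2: 41.49% × 499.9 = 207.4 kg
  B2O3: 3.156% × 499.9 = 15.78 kg
A balance pass over the oxides, given the weights on record, on the stated basis (delivered sums recover each target given rounding of the digits):
  Al2O3: 318.6·0.1833 + 35.87·0.9960 = 94.13 kg (target 94.13 kg)
  K2O: 113.8·0.6763 + 318.6·0.1169 = 114.2 kg (target 114.2 kg)
  BaO: 30.80·0.7786 = 23.98 kg (target 23.98 kg)
  Na2O: 60.79·0.4354 + 318.6·0.03400 + 22.85·0.3094 = 44.37 kg (target 44.37 kg)
  SiO2: 318.6·0.6509 = 207.4 kg (target 207.4 kg)
  B2O3: 22.85·0.6906 = 15.78 kg (target 15.78 kg)
Mass balance on the glass: total charge less LOI = 499.8 kg (the targets, summed, come to 499.9 kg; versus the stated basis of 499.9 kg — differing by rounding only).
Batch grand total — Σ batch = 582.7 kg; the LOI term Σ batch·LOI equals 82.87 kg; as yield: glass ÷ batch → 85.78%.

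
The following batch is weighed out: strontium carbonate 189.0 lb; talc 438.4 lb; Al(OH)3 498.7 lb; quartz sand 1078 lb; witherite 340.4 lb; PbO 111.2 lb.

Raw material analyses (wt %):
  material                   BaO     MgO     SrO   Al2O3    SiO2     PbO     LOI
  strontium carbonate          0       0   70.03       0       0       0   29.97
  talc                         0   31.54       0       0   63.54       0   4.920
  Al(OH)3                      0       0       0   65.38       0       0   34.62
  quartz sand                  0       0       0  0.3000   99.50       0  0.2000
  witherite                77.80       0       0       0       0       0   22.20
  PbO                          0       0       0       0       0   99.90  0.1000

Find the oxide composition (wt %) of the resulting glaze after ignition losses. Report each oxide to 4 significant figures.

Glass mass = 2327 lb (batch 2656 − LOI 328.7).
Composition: BaO 11.38%, MgO 5.942%, SrO 5.688%, Al2O3 14.15%, SiO2 58.06%, PbO 4.774%

In-progress results appear (rounded to four significant figures) at each printed step — full precision is held end to end; exactly one rounding lands on every reported result. All derived quantities are re-derived at full precision (the six compositions, yield, net glass mass, the totals, ignition loss) starting from the weights for 2327 lb of glass exactly as printed in the problem or answer text.
Oxide-by-oxide delivered mass:
  BaO: 340.4·0.7780 = 264.8 lb
  MgO: 438.4·0.3154 = 138.3 lb
  SrO: 189.0·0.7003 = 132.4 lb
  Al2O3: 498.7·0.6538 + 1078·0.003000 = 329.3 lb
  SiO2: 438.4·0.6354 + 1078·0.9950 = 1351 lb
  PbO: 111.2·0.9990 = 111.1 lb
LOI: 189.0·0.2997 + 438.4·0.04920 + 498.7·0.3462 + 1078·0.002000 + 340.4·0.2220 + 111.2·0.001000 = 328.7 lb
Glass = total batch minus LOI = 2656 − 328.7 = 2327 lb (consistent with Σ oxide mass)
each oxide over glass, ×100, is wt %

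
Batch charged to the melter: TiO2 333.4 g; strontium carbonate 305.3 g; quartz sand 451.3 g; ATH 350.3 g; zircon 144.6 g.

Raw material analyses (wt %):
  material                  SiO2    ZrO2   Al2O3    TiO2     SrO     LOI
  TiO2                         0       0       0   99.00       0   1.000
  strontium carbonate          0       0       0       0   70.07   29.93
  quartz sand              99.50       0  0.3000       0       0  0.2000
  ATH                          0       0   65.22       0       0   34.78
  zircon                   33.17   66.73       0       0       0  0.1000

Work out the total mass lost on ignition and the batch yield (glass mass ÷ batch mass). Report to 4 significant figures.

LOI loss = 217.6 g; glass = 1367 g; yield = 86.27%

In-progress results are printed, rounded to 4 significant figures, on the page. Each numeric step runs at full precision at all times; a single rounding completes each reported number. Derived quantities are carried from the weighed amounts per 1367 g of glass in full float precision (glass mass, the yield, the totals, LOI, the five compositions) exactly as shown in question or answer.
Ignition loss by material:
  TiO2: 333.4 × 0.01000 = 3.334 g
  strontium carbonate: 305.3 × 0.2993 = 91.38 g
  quartz sand: 451.3 × 0.002000 = 0.9026 g
  ATH: 350.3 × 0.3478 = 121.8 g
  zircon: 144.6 × 0.001000 = 0.1446 g
Total LOI = 217.6 g
Glass = batch − LOI = 1585 − 217.6 = 1367 g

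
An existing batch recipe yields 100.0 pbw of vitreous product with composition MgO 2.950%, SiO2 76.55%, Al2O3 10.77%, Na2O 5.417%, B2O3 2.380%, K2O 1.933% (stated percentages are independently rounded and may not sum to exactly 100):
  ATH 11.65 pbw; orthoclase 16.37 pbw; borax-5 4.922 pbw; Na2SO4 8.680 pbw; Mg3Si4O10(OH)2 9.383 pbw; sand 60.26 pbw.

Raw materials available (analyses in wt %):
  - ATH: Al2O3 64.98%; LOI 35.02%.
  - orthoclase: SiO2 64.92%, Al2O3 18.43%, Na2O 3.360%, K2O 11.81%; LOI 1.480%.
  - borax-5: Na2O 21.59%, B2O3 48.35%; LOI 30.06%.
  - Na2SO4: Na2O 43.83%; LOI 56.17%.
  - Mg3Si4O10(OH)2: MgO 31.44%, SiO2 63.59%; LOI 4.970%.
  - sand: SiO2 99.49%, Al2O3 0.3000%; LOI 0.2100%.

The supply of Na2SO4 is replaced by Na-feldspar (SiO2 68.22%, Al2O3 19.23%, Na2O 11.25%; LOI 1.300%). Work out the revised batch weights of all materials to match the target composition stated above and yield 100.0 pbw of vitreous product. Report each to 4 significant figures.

Values along the way are shown rounded to 4 significant figures at each printed step. The working math keeps full precision from first step to last; exactly one rounding lands on each reported result — the derived quantities (ignition loss, the six compositions, totals, yield, net glass mass) are computed at full precision using the weight values on 100.0 pbw of glass as quoted within problem or answer.
Oxide mass targets, per 100.0 pbw vitreous product:
  MgO: 2.950% × 100.0 = 2.950 pbw
  SiO2: 76.55% × 100.0 = 76.55 pbw
  Al2O3: 10.77% × 100.0 = 10.77 pbw
  Na2O: 5.417% × 100.0 = 5.417 pbw
  B2O3: 2.380% × 100.0 = 2.380 pbw
  K2O: 1.933% × 100.0 = 1.933 pbw
Balance tally, oxide-wise, on the weights just shown, against the basis in use (oxide sums agree with the targets up to rounding of the answer):
  MgO: 9.383·0.3144 = 2.950 pbw (target 2.950 pbw)
  SiO2: 16.37·0.6492 + 33.82·0.6822 + 9.383·0.6359 + 37.08·0.9949 = 76.56 pbw (target 76.55 pbw)
  Al2O3: 1.754·0.6498 + 16.37·0.1843 + 33.82·0.1923 + 37.08·0.003000 = 10.77 pbw (target 10.77 pbw)
  Na2O: 16.37·0.03360 + 4.922·0.2159 + 33.82·0.1125 = 5.417 pbw (target 5.417 pbw)
  B2O3: 4.922·0.4835 = 2.380 pbw (target 2.380 pbw)
  K2O: 16.37·0.1181 = 1.933 pbw (target 1.933 pbw)
Glass mass check: whole batch net of LOI = 100.0 pbw (targets for the oxides total 100.0 pbw; with the basis standing at 100.0 pbw — rounding explains the deltas).
Batch total: Σ batch = 103.3 pbw; loss to ignition Σ batch·LOI = 3.320 pbw; yield, glass over the total, = 96.79%.

Revised batch per 100.0 pbw vitreous product:
  ATH: 1.754 pbw
  orthoclase: 16.37 pbw
  borax-5: 4.922 pbw
  Na-feldspar: 33.82 pbw
  Mg3Si4O10(OH)2: 9.383 pbw
  sand: 37.08 pbw
Total batch = 103.3 pbw; LOI loss = 3.320 pbw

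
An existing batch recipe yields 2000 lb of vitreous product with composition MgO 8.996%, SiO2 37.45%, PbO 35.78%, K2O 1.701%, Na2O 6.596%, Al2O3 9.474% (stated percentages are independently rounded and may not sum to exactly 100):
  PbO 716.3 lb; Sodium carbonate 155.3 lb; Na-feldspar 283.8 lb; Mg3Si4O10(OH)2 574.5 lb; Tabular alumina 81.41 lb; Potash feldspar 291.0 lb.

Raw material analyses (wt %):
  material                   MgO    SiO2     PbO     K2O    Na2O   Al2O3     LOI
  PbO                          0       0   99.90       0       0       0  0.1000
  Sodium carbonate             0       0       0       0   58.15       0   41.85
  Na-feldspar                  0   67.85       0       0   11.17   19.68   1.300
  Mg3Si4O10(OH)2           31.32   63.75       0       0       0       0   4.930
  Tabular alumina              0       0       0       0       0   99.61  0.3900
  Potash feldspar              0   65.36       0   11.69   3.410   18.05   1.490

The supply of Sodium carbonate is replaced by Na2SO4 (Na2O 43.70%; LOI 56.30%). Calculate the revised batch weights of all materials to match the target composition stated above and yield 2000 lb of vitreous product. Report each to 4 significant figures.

Revised batch per 2000 lb vitreous product:
  PbO: 716.3 lb
  Na2SO4: 206.6 lb
  Na-feldspar: 283.8 lb
  Mg3Si4O10(OH)2: 574.5 lb
  Tabular alumina: 81.41 lb
  Potash feldspar: 291.0 lb
Total batch = 2154 lb; LOI loss = 153.7 lb

The intermediate values are displayed (rounded to 4 significant figures) in the working — all arithmetic keeps exact precision from start to finish; every reported result takes just one rounding; the derived quantities are rebuilt in full float precision (net glass mass, the six compositions, LOI, yield, the totals) using the weight values on 2000 lb of glass, as they appear in question or answer.
Oxide mass targets, per 2000 lb vitreous product:
  MgO: 8.996% × 2000 = 179.9 lb
  SiO2: 37.45% × 2000 = 749.0 lb
  PbO: 35.78% × 2000 = 715.6 lb
  K2O: 1.701% × 2000 = 34.02 lb
  Na2O: 6.596% × 2000 = 131.9 lb
  Al2O3: 9.474% × 2000 = 189.5 lb
Mass-balance tally per oxide given the weights on record, on the stated basis (sums match the target masses within answer rounding):
  MgO: 574.5·0.3132 = 179.9 lb (target 179.9 lb)
  SiO2: 283.8·0.6785 + 574.5·0.6375 + 291.0·0.6536 = 749.0 lb (target 749.0 lb)
  PbO: 716.3·0.9990 = 715.6 lb (target 715.6 lb)
  K2O: 291.0·0.1169 = 34.02 lb (target 34.02 lb)
  Na2O: 206.6·0.4370 + 283.8·0.1117 + 291.0·0.03410 = 131.9 lb (target 131.9 lb)
  Al2O3: 283.8·0.1968 + 81.41·0.9961 + 291.0·0.1805 = 189.5 lb (target 189.5 lb)
Auditing the glass mass value: net batch after ignition = 2000 lb (per-oxide target masses sum to 2000 lb; stated basis 2000 lb — a pure rounding effect).
Batch grand total — Σ batch = 2154 lb; loss to ignition Σ batch·LOI = 153.7 lb; yield = glass ÷ total batch = 92.86%.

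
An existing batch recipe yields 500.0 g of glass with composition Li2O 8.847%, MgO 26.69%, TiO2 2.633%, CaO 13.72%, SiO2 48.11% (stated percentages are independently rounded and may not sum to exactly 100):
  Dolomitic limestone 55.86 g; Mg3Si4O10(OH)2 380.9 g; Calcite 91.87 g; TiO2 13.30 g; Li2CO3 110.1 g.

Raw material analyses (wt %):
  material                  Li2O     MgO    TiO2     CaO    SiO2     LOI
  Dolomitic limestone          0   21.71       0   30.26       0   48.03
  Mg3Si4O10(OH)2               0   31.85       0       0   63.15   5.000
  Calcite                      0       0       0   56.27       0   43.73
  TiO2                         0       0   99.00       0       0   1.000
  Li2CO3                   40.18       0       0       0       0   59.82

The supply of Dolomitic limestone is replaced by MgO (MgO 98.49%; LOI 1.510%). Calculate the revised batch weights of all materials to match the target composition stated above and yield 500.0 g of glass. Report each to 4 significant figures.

Intermediates appear, rounded to four significant digits, when written out. Every computation holds full float precision from start to finish — every reported value is rounded exactly once. Derived quantities (the yield, net glass mass, five oxide percentages, LOI, the totals) are carried in exact precision using the weight values for 500.0 g of glass, as they appear in the problem or answer text.
Per-oxide target masses for 500.0 g glass:
  Li2O: 8.847% × 500.0 = 44.24 g
  MgO: 26.69% × 500.0 = 133.4 g
  TiO2: 2.633% × 500.0 = 13.16 g
  CaO: 13.72% × 500.0 = 68.60 g
  SiO2: 48.11% × 500.0 = 240.6 g
Checking each oxide sum from the weights as reported, versus the basis set out (sums match the target masses up to rounding of the answer):
  Li2O: 110.1·0.4018 = 44.24 g (target 44.24 g)
  MgO: 12.31·0.9849 + 380.9·0.3185 = 133.4 g (target 133.4 g)
  TiO2: 13.30·0.9900 = 13.17 g (target 13.16 g)
  CaO: 121.9·0.5627 = 68.59 g (target 68.60 g)
  SiO2: 380.9·0.6315 = 240.5 g (target 240.6 g)
Glass mass check: total batch − LOI = 500.0 g (summing oxide targets gives 500.0 g; with the basis standing at 500.0 g — gaps are rounding artifacts).
Batch total: Σ batch = 638.5 g; LOI loss = Σ batch·LOI = 138.5 g; glass ÷ batch gives a yield of 78.30%.

Revised batch per 500.0 g glass:
  MgO: 12.31 g
  Mg3Si4O10(OH)2: 380.9 g
  Calcite: 121.9 g
  TiO2: 13.30 g
  Li2CO3: 110.1 g
Total batch = 638.5 g; LOI loss = 138.5 g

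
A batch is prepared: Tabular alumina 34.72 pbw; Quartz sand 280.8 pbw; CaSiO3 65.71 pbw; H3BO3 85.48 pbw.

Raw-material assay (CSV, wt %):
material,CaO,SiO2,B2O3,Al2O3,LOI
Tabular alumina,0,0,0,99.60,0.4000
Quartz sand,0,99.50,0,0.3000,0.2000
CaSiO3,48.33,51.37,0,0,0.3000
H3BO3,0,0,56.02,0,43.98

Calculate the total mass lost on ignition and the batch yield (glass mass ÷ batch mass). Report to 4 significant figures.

Every computation runs at exact precision at every stage — in-progress results are shown, rounded to four significant figures, across the worked steps; each reported figure is rounded a single time. The derived quantities (the four compositions, LOI, the yield, net glass mass, the totals) are rebuilt from the batch weights per 428.2 pbw of glass at full precision, as they appear in the question or the answer.
LOI of each material in turn:
  Tabular alumina: 34.72 × 0.004000 = 0.1389 pbw
  Quartz sand: 280.8 × 0.002000 = 0.5616 pbw
  CaSiO3: 65.71 × 0.003000 = 0.1971 pbw
  H3BO3: 85.48 × 0.4398 = 37.59 pbw
Total LOI = 38.49 pbw
Glass = batch − LOI = 466.7 − 38.49 = 428.2 pbw

LOI loss = 38.49 pbw; glass = 428.2 pbw; yield = 91.75%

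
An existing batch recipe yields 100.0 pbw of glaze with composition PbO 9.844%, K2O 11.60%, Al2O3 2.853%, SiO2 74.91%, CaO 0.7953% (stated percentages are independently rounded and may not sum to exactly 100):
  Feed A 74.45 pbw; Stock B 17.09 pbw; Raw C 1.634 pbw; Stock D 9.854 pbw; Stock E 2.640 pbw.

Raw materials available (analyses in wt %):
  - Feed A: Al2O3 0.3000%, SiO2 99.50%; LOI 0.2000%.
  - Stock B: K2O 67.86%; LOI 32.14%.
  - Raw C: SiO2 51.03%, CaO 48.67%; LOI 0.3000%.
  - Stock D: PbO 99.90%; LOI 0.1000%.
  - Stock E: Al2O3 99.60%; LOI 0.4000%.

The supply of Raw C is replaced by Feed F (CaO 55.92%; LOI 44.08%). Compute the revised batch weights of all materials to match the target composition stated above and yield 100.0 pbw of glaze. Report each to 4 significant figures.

Revised batch per 100.0 pbw glaze:
  Feed A: 75.29 pbw
  Stock B: 17.09 pbw
  Feed F: 1.422 pbw
  Stock D: 9.854 pbw
  Stock E: 2.638 pbw
Total batch = 106.3 pbw; LOI loss = 6.291 pbw

Values along the way are displayed (rounded to four significant digits) as written — the working math keeps exact precision from start to finish — a single rounding completes every reported number — derived quantities, which include the five compositions, net glass mass, ignition loss, totals, yield, are re-derived in full precision, as given in either problem or answer, from the weighed amounts at 100.0 pbw of glass.
Target masses of each oxide per 100.0 pbw glaze:
  PbO: 9.844% × 100.0 = 9.844 pbw
  K2O: 11.60% × 100.0 = 11.60 pbw
  Al2O3: 2.853% × 100.0 = 2.853 pbw
  SiO2: 74.91% × 100.0 = 74.91 pbw
  CaO: 0.7953% × 100.0 = 0.7953 pbw
Oxide-by-oxide audit per the reported batch figures, on the stated basis (sum by sum, the targets are met net of answer rounding effects):
  PbO: 9.854·0.9990 = 9.844 pbw (target 9.844 pbw)
  K2O: 17.09·0.6786 = 11.60 pbw (target 11.60 pbw)
  Al2O3: 75.29·0.003000 + 2.638·0.9960 = 2.853 pbw (target 2.853 pbw)
  SiO2: 75.29·0.9950 = 74.91 pbw (target 74.91 pbw)
  CaO: 1.422·0.5592 = 0.7952 pbw (target 0.7953 pbw)
The glass-mass cross-check: net batch after ignition = 100.0 pbw (the targets, summed, come to 100.0 pbw; with the basis standing at 100.0 pbw — a pure rounding effect).
Whole-batch sum: Σ batch = 106.3 pbw; Σ batch·LOI gives LOI loss = 6.291 pbw; the yield ratio, glass ÷ batch: 94.08%.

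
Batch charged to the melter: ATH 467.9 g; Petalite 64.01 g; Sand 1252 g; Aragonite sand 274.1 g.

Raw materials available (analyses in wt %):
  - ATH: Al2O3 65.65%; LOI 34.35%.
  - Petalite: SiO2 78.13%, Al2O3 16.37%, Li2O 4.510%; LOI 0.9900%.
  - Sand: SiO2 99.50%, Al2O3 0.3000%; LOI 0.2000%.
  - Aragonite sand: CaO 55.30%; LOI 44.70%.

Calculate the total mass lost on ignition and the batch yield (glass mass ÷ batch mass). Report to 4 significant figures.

LOI loss = 286.4 g; glass = 1772 g; yield = 86.08%

In-progress results are shown rounded off to 4 significant figures in the printout; all internal work carries full precision at every stage. Each reported result is rounded just once; derived quantities, including the totals, net glass mass, LOI, four oxide percentages, the yield, are computed starting from the weights on 1772 g of glass at full precision, as quoted within the problem or the answer.
Per-material ignition loss:
  ATH: 467.9 × 0.3435 = 160.7 g
  Petalite: 64.01 × 0.009900 = 0.6337 g
  Sand: 1252 × 0.002000 = 2.504 g
  Aragonite sand: 274.1 × 0.4470 = 122.5 g
Total LOI = 286.4 g
Glass = batch − LOI = 2058 − 286.4 = 1772 g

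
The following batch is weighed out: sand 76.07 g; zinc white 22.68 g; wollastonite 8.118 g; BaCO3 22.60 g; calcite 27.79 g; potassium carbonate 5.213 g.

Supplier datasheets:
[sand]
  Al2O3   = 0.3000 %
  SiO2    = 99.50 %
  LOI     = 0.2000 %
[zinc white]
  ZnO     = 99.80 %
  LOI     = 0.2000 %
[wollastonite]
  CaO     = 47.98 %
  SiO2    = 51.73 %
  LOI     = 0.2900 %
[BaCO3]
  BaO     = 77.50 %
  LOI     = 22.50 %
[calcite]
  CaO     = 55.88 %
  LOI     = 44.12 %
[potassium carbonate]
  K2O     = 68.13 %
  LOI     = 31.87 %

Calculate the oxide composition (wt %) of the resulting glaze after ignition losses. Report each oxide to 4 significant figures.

Glass mass = 143.2 g (batch 162.5 − LOI 19.23).
Composition: Al2O3 0.1593%, CaO 13.56%, K2O 2.479%, ZnO 15.80%, SiO2 55.77%, BaO 12.23%

All internal work carries exact precision end to end. Intermediates are printed rounded off to 4 significant digits across the worked steps; a single rounding completes every reported number; all derived quantities (yield, glass mass, six oxide percentages, the totals, LOI) are computed at full float precision from the weighed amounts at 143.2 g of glass, as written in either problem or answer.
What the batch supplies per oxide:
  Al2O3: 76.07·0.003000 = 0.2282 g
  CaO: 8.118·0.4798 + 27.79·0.5588 = 19.42 g
  K2O: 5.213·0.6813 = 3.552 g
  ZnO: 22.68·0.9980 = 22.63 g
  SiO2: 76.07·0.9950 + 8.118·0.5173 = 79.89 g
  BaO: 22.60·0.7750 = 17.52 g
LOI: 76.07·0.002000 + 22.68·0.002000 + 8.118·0.002900 + 22.60·0.2250 + 27.79·0.4412 + 5.213·0.3187 = 19.23 g
Resulting glass, batch − LOI: 162.5 − 19.23 = 143.2 g (matching Σ of the oxides)
each wt % is 100 × oxide ÷ glass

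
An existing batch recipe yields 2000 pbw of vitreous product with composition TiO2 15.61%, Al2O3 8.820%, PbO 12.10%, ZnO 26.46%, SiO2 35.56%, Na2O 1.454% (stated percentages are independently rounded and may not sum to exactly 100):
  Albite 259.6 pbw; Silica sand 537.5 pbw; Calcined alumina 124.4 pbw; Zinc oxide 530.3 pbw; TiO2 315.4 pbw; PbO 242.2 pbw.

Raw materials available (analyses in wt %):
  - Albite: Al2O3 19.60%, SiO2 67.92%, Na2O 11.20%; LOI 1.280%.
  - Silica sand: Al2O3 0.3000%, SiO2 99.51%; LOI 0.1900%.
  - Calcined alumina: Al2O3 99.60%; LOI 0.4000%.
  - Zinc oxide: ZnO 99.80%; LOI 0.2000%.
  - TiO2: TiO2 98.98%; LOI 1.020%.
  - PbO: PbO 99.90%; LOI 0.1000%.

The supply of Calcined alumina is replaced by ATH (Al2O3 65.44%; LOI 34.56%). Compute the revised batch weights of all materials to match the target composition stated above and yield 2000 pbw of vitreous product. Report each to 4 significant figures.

Revised batch per 2000 pbw vitreous product:
  Albite: 259.6 pbw
  Silica sand: 537.5 pbw
  ATH: 189.3 pbw
  Zinc oxide: 530.3 pbw
  TiO2: 315.4 pbw
  PbO: 242.2 pbw
Total batch = 2074 pbw; LOI loss = 74.29 pbw

Working values appear with 4-significant-figure rounding as written; every computation maintains full float precision through every step; a single rounding completes every reported value — all derived quantities are re-derived using the weight values at 2000 pbw of glass at exact precision (totals, net glass mass, the six compositions, yield, ignition loss) exactly as shown in the question or the answer.
Target oxide masses per 2000 pbw vitreous product:
  TiO2: 15.61% × 2000 = 312.2 pbw
  Al2O3: 8.820% × 2000 = 176.4 pbw
  PbO: 12.10% × 2000 = 242.0 pbw
  ZnO: 26.46% × 2000 = 529.2 pbw
  SiO2: 35.56% × 2000 = 711.2 pbw
  Na2O: 1.454% × 2000 = 29.08 pbw
Verifying the oxide balance applying the batch weights above, per the basis as stated (delivered sums recover each target within answer rounding):
  TiO2: 315.4·0.9898 = 312.2 pbw (target 312.2 pbw)
  Al2O3: 259.6·0.1960 + 537.5·0.003000 + 189.3·0.6544 = 176.4 pbw (target 176.4 pbw)
  PbO: 242.2·0.9990 = 242.0 pbw (target 242.0 pbw)
  ZnO: 530.3·0.9980 = 529.2 pbw (target 529.2 pbw)
  SiO2: 259.6·0.6792 + 537.5·0.9951 = 711.2 pbw (target 711.2 pbw)
  Na2O: 259.6·0.1120 = 29.08 pbw (target 29.08 pbw)
Glass-mass closure: batch Σ − ignition loss = 2000 pbw (per-oxide target masses sum to 2000 pbw; stated basis 2000 pbw — gaps are rounding artifacts).
Whole-batch sum: Σ batch = 2074 pbw; ignition loss, Σ(batch × LOI) = 74.29 pbw; as yield: glass ÷ batch → 96.42%.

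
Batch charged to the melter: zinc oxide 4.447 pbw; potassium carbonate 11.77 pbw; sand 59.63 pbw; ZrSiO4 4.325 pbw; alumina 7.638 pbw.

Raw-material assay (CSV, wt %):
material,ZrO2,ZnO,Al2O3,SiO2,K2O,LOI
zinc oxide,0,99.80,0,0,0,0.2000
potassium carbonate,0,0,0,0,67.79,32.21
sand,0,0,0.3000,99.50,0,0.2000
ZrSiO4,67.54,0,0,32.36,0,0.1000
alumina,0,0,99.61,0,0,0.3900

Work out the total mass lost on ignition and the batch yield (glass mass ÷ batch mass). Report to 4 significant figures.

In-progress results appear (rounded to 4 significant figures) in the working. Full float precision is carried through the solve; a single rounding produces every reported figure. All derived quantities, which include LOI, the five compositions, the yield, the totals, net glass mass, are computed in exact precision, exactly as printed in the question or the answer, starting from the weights on 83.86 pbw of glass.
Per-material ignition loss:
  zinc oxide: 4.447 × 0.002000 = 0.008894 pbw
  potassium carbonate: 11.77 × 0.3221 = 3.791 pbw
  sand: 59.63 × 0.002000 = 0.1193 pbw
  ZrSiO4: 4.325 × 0.001000 = 0.004325 pbw
  alumina: 7.638 × 0.003900 = 0.02979 pbw
Total LOI = 3.953 pbw
Glass = batch − LOI = 87.81 − 3.953 = 83.86 pbw

LOI loss = 3.953 pbw; glass = 83.86 pbw; yield = 95.50%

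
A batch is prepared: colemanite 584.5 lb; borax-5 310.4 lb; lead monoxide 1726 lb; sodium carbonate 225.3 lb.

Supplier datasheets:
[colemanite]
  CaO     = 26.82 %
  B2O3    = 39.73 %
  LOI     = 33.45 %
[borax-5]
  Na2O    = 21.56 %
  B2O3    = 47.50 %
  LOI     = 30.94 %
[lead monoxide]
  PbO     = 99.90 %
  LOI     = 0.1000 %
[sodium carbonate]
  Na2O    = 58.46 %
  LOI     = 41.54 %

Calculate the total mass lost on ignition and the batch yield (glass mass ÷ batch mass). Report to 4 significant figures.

The whole derivation maintains exact precision at all times — rounding to four significant figures governs every intermediate as printed; a single rounding finalizes every reported figure; derived quantities, which include four oxide percentages, LOI, totals, net glass mass, yield, are computed in full float precision, as set out in either problem or answer, using the weight values per 2459 lb of glass.
LOI of each material in turn:
  colemanite: 584.5 × 0.3345 = 195.5 lb
  borax-5: 310.4 × 0.3094 = 96.04 lb
  lead monoxide: 1726 × 0.001000 = 1.726 lb
  sodium carbonate: 225.3 × 0.4154 = 93.59 lb
Total LOI = 386.9 lb
Glass = batch − LOI = 2846 − 386.9 = 2459 lb

LOI loss = 386.9 lb; glass = 2459 lb; yield = 86.41%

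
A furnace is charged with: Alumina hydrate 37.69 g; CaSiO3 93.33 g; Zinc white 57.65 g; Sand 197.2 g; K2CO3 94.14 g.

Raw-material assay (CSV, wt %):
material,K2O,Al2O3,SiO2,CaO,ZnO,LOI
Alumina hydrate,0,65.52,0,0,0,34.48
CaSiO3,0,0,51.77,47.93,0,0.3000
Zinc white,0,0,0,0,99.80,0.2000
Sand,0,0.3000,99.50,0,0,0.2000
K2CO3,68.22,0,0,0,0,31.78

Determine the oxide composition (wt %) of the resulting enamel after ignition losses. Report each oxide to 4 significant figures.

Glass mass = 436.3 g (batch 480.0 − LOI 43.70).
Composition: K2O 14.72%, Al2O3 5.795%, SiO2 56.05%, CaO 10.25%, ZnO 13.19%

The working math maintains full precision from start to finish. Mid-chain values are printed (rounded to four significant digits) between the steps. A single rounding completes each reported number; the derived quantities are recomputed in full precision (net glass mass, the yield, ignition loss, the totals, five oxide percentages) from the weighed amounts for 436.3 g of glass, as set out in the question or the answer.
Oxide-by-oxide delivered mass:
  K2O: 94.14·0.6822 = 64.22 g
  Al2O3: 37.69·0.6552 + 197.2·0.003000 = 25.29 g
  SiO2: 93.33·0.5177 + 197.2·0.9950 = 244.5 g
  CaO: 93.33·0.4793 = 44.73 g
  ZnO: 57.65·0.9980 = 57.53 g
LOI: 37.69·0.3448 + 93.33·0.003000 + 57.65·0.002000 + 197.2·0.002000 + 94.14·0.3178 = 43.70 g
Resulting glass, batch − LOI: 480.0 − 43.70 = 436.3 g (the oxide masses sum to this)
oxide / glass × 100 gives the wt %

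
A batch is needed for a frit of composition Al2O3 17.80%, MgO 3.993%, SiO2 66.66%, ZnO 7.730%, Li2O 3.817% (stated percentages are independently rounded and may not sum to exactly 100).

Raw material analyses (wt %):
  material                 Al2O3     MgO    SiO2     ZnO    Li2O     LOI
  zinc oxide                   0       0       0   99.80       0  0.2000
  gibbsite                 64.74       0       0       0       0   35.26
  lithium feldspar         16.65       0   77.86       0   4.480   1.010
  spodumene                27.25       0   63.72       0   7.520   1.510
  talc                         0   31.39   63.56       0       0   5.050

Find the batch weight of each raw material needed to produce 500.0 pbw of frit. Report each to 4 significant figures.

The working math keeps exact precision at every stage. Intermediates appear with 4-significant-figure rounding at each printed step. Each reported value is rounded only once; derived quantities are recomputed at full float precision (LOI, yield, the totals, five oxide percentages, net glass mass) from the weighed amounts on 500.0 pbw of glass, exactly as shown in the question or the answer.
Oxide mass targets, per 500.0 pbw frit:
  Al2O3: 17.80% × 500.0 = 89.00 pbw
  MgO: 3.993% × 500.0 = 19.96 pbw
  SiO2: 66.66% × 500.0 = 333.3 pbw
  ZnO: 7.730% × 500.0 = 38.65 pbw
  Li2O: 3.817% × 500.0 = 19.08 pbw
Oxide-by-oxide audit given the weights on record, at the basis given (target by target, the sums agree inside rounding margins):
  Al2O3: 28.54·0.6474 + 328.7·0.1665 + 57.95·0.2725 = 89.00 pbw (target 89.00 pbw)
  MgO: 63.60·0.3139 = 19.96 pbw (target 19.96 pbw)
  SiO2: 328.7·0.7786 + 57.95·0.6372 + 63.60·0.6356 = 333.3 pbw (target 333.3 pbw)
  ZnO: 38.73·0.9980 = 38.65 pbw (target 38.65 pbw)
  Li2O: 328.7·0.04480 + 57.95·0.07520 = 19.08 pbw (target 19.08 pbw)
Mass balance on the glass: total batch − LOI = 500.0 pbw (the Σ of target masses is 500.0 pbw; with the basis standing at 500.0 pbw — differing by rounding only).
Batch total: Σ batch = 517.5 pbw; LOI loss = Σ batch·LOI = 17.55 pbw; the yield ratio, glass ÷ batch: 96.61%.

Batch per 500.0 pbw frit:
  zinc oxide: 38.73 pbw
  gibbsite: 28.54 pbw
  lithium feldspar: 328.7 pbw
  spodumene: 57.95 pbw
  talc: 63.60 pbw
Total batch = 517.5 pbw; LOI loss = 17.55 pbw; yield = 96.61%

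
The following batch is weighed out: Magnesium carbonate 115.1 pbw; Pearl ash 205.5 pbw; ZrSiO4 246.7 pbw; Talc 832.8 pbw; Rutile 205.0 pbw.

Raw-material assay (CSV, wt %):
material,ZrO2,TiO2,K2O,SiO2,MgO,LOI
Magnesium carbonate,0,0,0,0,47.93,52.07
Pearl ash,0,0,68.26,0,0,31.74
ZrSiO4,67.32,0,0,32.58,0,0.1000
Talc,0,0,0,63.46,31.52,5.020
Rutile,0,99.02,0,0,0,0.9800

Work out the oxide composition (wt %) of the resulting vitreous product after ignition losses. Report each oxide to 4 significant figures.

Glass mass = 1436 pbw (batch 1605 − LOI 169.2).
Composition: ZrO2 11.57%, TiO2 14.14%, K2O 9.769%, SiO2 42.40%, MgO 22.12%

The whole derivation holds full precision through the solve — working values appear with 4-significant-figure rounding as written. Each reported value takes exactly one rounding. The derived quantities, including totals, yield, the five compositions, glass mass, ignition loss, are carried from the batch weights per 1436 pbw of glass at exact precision, as given in the problem or the answer.
What the batch supplies per oxide:
  ZrO2: 246.7·0.6732 = 166.1 pbw
  TiO2: 205.0·0.9902 = 203.0 pbw
  K2O: 205.5·0.6826 = 140.3 pbw
  SiO2: 246.7·0.3258 + 832.8·0.6346 = 608.9 pbw
  MgO: 115.1·0.4793 + 832.8·0.3152 = 317.7 pbw
LOI: 115.1·0.5207 + 205.5·0.3174 + 246.7·0.001000 + 832.8·0.05020 + 205.0·0.009800 = 169.2 pbw
Net of LOI, the glass mass = 1605 − 169.2 = 1436 pbw (= Σ oxide masses)
wt %: oxide over glass, times 100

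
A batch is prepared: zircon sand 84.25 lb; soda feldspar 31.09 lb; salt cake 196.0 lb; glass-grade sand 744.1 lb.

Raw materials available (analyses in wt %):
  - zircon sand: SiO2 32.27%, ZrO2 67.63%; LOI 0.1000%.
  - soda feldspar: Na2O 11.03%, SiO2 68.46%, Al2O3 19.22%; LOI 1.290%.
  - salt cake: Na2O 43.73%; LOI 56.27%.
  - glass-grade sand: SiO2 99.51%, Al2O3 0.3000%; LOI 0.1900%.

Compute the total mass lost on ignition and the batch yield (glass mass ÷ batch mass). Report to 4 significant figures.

LOI loss = 112.2 lb; glass = 943.3 lb; yield = 89.37%

The whole derivation runs at full float precision at each step — in-progress results are shown, rounded to four significant digits, within the worked lines. Every reported figure is rounded just once — all derived quantities, including glass mass, the totals, the yield, LOI, four oxide percentages, are rebuilt starting from the weights for 943.3 lb of glass at full float precision, as set out in problem or answer.
Loss on ignition, line by line:
  zircon sand: 84.25 × 0.001000 = 0.08425 lb
  soda feldspar: 31.09 × 0.01290 = 0.4011 lb
  salt cake: 196.0 × 0.5627 = 110.3 lb
  glass-grade sand: 744.1 × 0.001900 = 1.414 lb
Total LOI = 112.2 lb
Glass = batch − LOI = 1055 − 112.2 = 943.3 lb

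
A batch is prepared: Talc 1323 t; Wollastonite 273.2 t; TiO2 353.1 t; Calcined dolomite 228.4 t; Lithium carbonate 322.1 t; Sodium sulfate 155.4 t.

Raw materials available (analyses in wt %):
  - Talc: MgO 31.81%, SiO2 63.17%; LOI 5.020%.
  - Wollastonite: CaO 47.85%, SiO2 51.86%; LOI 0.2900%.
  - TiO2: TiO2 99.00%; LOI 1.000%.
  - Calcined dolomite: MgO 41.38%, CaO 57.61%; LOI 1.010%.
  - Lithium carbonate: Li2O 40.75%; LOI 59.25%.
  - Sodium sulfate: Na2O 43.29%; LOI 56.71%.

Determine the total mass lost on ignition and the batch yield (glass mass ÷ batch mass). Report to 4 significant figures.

Every computation holds exact precision throughout — intermediates appear, rounded to 4 significant figures, between the steps. Each reported number is rounded only once. Derived quantities are re-derived from the batch weights per 2303 t of glass at full precision (LOI, the totals, the yield, net glass mass, six oxide percentages) precisely as stated by the question or the answer.
Loss on ignition, line by line:
  Talc: 1323 × 0.05020 = 66.41 t
  Wollastonite: 273.2 × 0.002900 = 0.7923 t
  TiO2: 353.1 × 0.01000 = 3.531 t
  Calcined dolomite: 228.4 × 0.01010 = 2.307 t
  Lithium carbonate: 322.1 × 0.5925 = 190.8 t
  Sodium sulfate: 155.4 × 0.5671 = 88.13 t
Total LOI = 352.0 t
Glass = batch − LOI = 2655 − 352.0 = 2303 t

LOI loss = 352.0 t; glass = 2303 t; yield = 86.74%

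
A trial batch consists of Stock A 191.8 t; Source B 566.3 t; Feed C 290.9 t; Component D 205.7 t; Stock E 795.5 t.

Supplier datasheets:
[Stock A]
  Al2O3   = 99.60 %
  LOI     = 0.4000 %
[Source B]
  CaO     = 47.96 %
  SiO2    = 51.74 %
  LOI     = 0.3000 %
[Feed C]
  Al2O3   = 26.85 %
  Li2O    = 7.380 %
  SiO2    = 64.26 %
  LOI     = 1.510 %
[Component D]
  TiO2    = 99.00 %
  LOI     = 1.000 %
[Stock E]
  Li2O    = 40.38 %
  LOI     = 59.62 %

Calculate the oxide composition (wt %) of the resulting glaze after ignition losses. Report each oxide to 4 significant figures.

All internal work runs at full float precision at every stage; values along the way appear (rounded to four significant digits) when written out — every reported value takes just one rounding; the derived quantities (totals, net glass mass, yield, LOI, the five compositions) are rebuilt from the weighed amounts for 1567 t of glass in full float precision as written in question or answer.
Delivered oxide masses:
  Al2O3: 191.8·0.9960 + 290.9·0.2685 = 269.1 t
  Li2O: 290.9·0.07380 + 795.5·0.4038 = 342.7 t
  CaO: 566.3·0.4796 = 271.6 t
  TiO2: 205.7·0.9900 = 203.6 t
  SiO2: 566.3·0.5174 + 290.9·0.6426 = 479.9 t
LOI: 191.8·0.004000 + 566.3·0.003000 + 290.9·0.01510 + 205.7·0.01000 + 795.5·0.5962 = 483.2 t
Glass mass = batch − LOI = 2050 − 483.2 = 1567 t (consistent with Σ oxide mass)
percent by weight: oxide/glass ×100

Glass mass = 1567 t (batch 2050 − LOI 483.2).
Composition: Al2O3 17.18%, Li2O 21.87%, CaO 17.33%, TiO2 13.00%, SiO2 30.63%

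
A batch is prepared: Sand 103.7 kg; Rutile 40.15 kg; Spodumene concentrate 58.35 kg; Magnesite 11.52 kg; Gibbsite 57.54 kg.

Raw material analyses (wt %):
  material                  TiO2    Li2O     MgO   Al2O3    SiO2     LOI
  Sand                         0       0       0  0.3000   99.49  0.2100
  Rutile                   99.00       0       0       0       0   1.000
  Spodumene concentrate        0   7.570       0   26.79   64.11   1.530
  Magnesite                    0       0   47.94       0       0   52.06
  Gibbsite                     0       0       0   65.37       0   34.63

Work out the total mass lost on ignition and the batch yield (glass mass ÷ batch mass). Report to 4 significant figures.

LOI loss = 27.44 kg; glass = 243.8 kg; yield = 89.89%

Rounding to 4 significant figures extends to every intermediate as displayed. The whole derivation maintains exact precision end to end — exactly one rounding is applied to every reported value — all derived quantities are rebuilt using the weight values per 243.8 kg of glass in full precision (glass mass, ignition loss, five oxide percentages, the totals, the yield), as given in the problem or answer text.
Each material's LOI contribution:
  Sand: 103.7 × 0.002100 = 0.2178 kg
  Rutile: 40.15 × 0.01000 = 0.4015 kg
  Spodumene concentrate: 58.35 × 0.01530 = 0.8928 kg
  Magnesite: 11.52 × 0.5206 = 5.997 kg
  Gibbsite: 57.54 × 0.3463 = 19.93 kg
Total LOI = 27.44 kg
Glass = batch − LOI = 271.3 − 27.44 = 243.8 kg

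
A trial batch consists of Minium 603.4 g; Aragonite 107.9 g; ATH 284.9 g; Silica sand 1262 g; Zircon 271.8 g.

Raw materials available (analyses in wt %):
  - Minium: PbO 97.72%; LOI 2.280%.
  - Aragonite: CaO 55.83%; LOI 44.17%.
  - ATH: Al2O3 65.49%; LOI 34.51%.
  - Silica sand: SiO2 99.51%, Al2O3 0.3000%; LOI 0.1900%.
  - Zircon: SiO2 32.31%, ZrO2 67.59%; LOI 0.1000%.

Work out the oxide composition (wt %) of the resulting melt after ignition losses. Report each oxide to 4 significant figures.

Values along the way are printed (rounded to 4 significant figures) at each printed step — full precision is held from start to finish; every reported number is rounded once only. The derived quantities, including the totals, the five compositions, net glass mass, LOI, the yield, are recomputed from the weighed amounts for 2368 g of glass in full float precision, as they appear in the problem or answer text.
What the batch supplies per oxide:
  SiO2: 1262·0.9951 + 271.8·0.3231 = 1344 g
  PbO: 603.4·0.9772 = 589.6 g
  CaO: 107.9·0.5583 = 60.24 g
  ZrO2: 271.8·0.6759 = 183.7 g
  Al2O3: 284.9·0.6549 + 1262·0.003000 = 190.4 g
LOI: 603.4·0.02280 + 107.9·0.4417 + 284.9·0.3451 + 1262·0.001900 + 271.8·0.001000 = 162.4 g
Resulting glass, batch − LOI: 2530 − 162.4 = 2368 g (matching Σ of the oxides)
each wt % is 100 × oxide ÷ glass

Glass mass = 2368 g (batch 2530 − LOI 162.4).
Composition: SiO2 56.75%, PbO 24.90%, CaO 2.544%, ZrO2 7.759%, Al2O3 8.041%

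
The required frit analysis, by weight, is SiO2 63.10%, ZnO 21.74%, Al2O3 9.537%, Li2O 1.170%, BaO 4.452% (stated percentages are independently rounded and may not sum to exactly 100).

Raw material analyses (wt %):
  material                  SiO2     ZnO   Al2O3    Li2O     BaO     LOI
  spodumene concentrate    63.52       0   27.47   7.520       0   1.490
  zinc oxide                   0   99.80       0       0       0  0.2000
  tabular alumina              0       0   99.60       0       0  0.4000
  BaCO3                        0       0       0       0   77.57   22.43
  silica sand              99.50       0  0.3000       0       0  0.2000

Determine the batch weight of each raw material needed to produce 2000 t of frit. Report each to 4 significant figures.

Mid-chain values appear rounded to four significant figures alongside each step. The working math carries full precision through the solve — each reported result is rounded exactly once; all derived quantities (the five compositions, LOI, net glass mass, the totals, yield) are recomputed from the weighed amounts for 2000 t of glass at full float precision as written in either problem or answer.
Per-oxide target masses for 2000 t frit:
  SiO2: 63.10% × 2000 = 1262 t
  ZnO: 21.74% × 2000 = 434.8 t
  Al2O3: 9.537% × 2000 = 190.7 t
  Li2O: 1.170% × 2000 = 23.40 t
  BaO: 4.452% × 2000 = 89.04 t
A balance pass over the oxides, working from each reported weight, per the basis as stated (sum by sum, the targets are met inside rounding margins):
  SiO2: 311.2·0.6352 + 1070·0.9950 = 1262 t (target 1262 t)
  ZnO: 435.7·0.9980 = 434.8 t (target 434.8 t)
  Al2O3: 311.2·0.2747 + 102.5·0.9960 + 1070·0.003000 = 190.8 t (target 190.7 t)
  Li2O: 311.2·0.07520 = 23.40 t (target 23.40 t)
  BaO: 114.8·0.7757 = 89.05 t (target 89.04 t)
The glass-mass cross-check: whole batch net of LOI = 2000 t (the Σ of target masses is 2000 t; with the basis standing at 2000 t — differing by rounding only).
Batch grand total — Σ batch = 2034 t; LOI removed, Σ of batch·LOI: 33.81 t; yield = glass ÷ total batch = 98.34%.

Batch per 2000 t frit:
  spodumene concentrate: 311.2 t
  zinc oxide: 435.7 t
  tabular alumina: 102.5 t
  BaCO3: 114.8 t
  silica sand: 1070 t
Total batch = 2034 t; LOI loss = 33.81 t; yield = 98.34%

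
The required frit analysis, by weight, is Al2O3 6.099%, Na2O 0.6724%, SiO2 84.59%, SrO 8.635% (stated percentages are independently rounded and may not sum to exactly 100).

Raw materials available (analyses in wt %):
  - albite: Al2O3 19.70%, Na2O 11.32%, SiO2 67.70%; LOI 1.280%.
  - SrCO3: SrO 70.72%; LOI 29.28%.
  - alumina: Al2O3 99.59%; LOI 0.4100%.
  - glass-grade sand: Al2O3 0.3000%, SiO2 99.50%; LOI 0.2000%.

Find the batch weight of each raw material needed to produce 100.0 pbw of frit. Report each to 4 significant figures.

The whole derivation maintains full precision in every operation — the intermediate values are printed rounded to 4 significant figures within the worked lines — exactly one rounding goes into every reported number — all derived quantities are computed in full precision (four oxide percentages, yield, glass mass, totals, ignition loss) from the batch weights for 100.0 pbw of glass, as set out in question or answer.
Oxide mass targets, per 100.0 pbw frit:
  Al2O3: 6.099% × 100.0 = 6.099 pbw
  Na2O: 0.6724% × 100.0 = 0.6724 pbw
  SiO2: 84.59% × 100.0 = 84.59 pbw
  SrO: 8.635% × 100.0 = 8.635 pbw
Sums-versus-targets review on the weights just shown, relative to the basis at hand (summed amounts equal target values inside rounding margins):
  Al2O3: 5.940·0.1970 + 4.705·0.9959 + 80.97·0.003000 = 6.099 pbw (target 6.099 pbw)
  Na2O: 5.940·0.1132 = 0.6724 pbw (target 0.6724 pbw)
  SiO2: 5.940·0.6770 + 80.97·0.9950 = 84.59 pbw (target 84.59 pbw)
  SrO: 12.21·0.7072 = 8.635 pbw (target 8.635 pbw)
Auditing the glass mass value: whole batch net of LOI = 99.99 pbw (the Σ of target masses is 100.0 pbw; against the stated basis, 100.0 pbw — deltas are rounding alone).
Whole-batch sum: Σ batch = 103.8 pbw; LOI removed, Σ of batch·LOI: 3.832 pbw; yield, glass over the total, = 96.31%.

Batch per 100.0 pbw frit:
  albite: 5.940 pbw
  SrCO3: 12.21 pbw
  alumina: 4.705 pbw
  glass-grade sand: 80.97 pbw
Total batch = 103.8 pbw; LOI loss = 3.832 pbw; yield = 96.31%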